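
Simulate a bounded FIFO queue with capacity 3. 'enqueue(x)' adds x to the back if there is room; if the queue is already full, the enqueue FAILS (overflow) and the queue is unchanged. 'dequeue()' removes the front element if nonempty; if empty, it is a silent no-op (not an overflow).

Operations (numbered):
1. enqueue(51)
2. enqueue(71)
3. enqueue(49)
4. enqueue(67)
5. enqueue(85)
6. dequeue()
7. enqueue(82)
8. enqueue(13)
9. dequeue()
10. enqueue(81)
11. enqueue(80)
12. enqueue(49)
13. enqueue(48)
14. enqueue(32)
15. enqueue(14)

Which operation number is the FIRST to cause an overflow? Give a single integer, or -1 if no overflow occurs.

1. enqueue(51): size=1
2. enqueue(71): size=2
3. enqueue(49): size=3
4. enqueue(67): size=3=cap → OVERFLOW (fail)
5. enqueue(85): size=3=cap → OVERFLOW (fail)
6. dequeue(): size=2
7. enqueue(82): size=3
8. enqueue(13): size=3=cap → OVERFLOW (fail)
9. dequeue(): size=2
10. enqueue(81): size=3
11. enqueue(80): size=3=cap → OVERFLOW (fail)
12. enqueue(49): size=3=cap → OVERFLOW (fail)
13. enqueue(48): size=3=cap → OVERFLOW (fail)
14. enqueue(32): size=3=cap → OVERFLOW (fail)
15. enqueue(14): size=3=cap → OVERFLOW (fail)

Answer: 4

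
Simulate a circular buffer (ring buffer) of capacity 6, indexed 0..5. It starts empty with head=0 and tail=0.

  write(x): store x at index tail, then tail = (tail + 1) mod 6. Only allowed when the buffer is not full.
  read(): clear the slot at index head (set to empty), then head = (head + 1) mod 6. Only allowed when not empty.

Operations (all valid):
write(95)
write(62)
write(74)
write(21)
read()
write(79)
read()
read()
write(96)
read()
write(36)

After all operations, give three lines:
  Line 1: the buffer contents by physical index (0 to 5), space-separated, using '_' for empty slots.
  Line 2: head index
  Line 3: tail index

write(95): buf=[95 _ _ _ _ _], head=0, tail=1, size=1
write(62): buf=[95 62 _ _ _ _], head=0, tail=2, size=2
write(74): buf=[95 62 74 _ _ _], head=0, tail=3, size=3
write(21): buf=[95 62 74 21 _ _], head=0, tail=4, size=4
read(): buf=[_ 62 74 21 _ _], head=1, tail=4, size=3
write(79): buf=[_ 62 74 21 79 _], head=1, tail=5, size=4
read(): buf=[_ _ 74 21 79 _], head=2, tail=5, size=3
read(): buf=[_ _ _ 21 79 _], head=3, tail=5, size=2
write(96): buf=[_ _ _ 21 79 96], head=3, tail=0, size=3
read(): buf=[_ _ _ _ 79 96], head=4, tail=0, size=2
write(36): buf=[36 _ _ _ 79 96], head=4, tail=1, size=3

Answer: 36 _ _ _ 79 96
4
1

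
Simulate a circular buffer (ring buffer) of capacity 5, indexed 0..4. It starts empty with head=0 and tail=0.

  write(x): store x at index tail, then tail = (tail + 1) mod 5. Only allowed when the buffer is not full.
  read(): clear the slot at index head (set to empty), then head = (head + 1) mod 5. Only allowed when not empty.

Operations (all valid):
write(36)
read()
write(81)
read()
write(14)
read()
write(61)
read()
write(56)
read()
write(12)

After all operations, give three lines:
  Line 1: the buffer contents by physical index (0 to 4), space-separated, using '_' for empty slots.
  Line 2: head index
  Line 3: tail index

write(36): buf=[36 _ _ _ _], head=0, tail=1, size=1
read(): buf=[_ _ _ _ _], head=1, tail=1, size=0
write(81): buf=[_ 81 _ _ _], head=1, tail=2, size=1
read(): buf=[_ _ _ _ _], head=2, tail=2, size=0
write(14): buf=[_ _ 14 _ _], head=2, tail=3, size=1
read(): buf=[_ _ _ _ _], head=3, tail=3, size=0
write(61): buf=[_ _ _ 61 _], head=3, tail=4, size=1
read(): buf=[_ _ _ _ _], head=4, tail=4, size=0
write(56): buf=[_ _ _ _ 56], head=4, tail=0, size=1
read(): buf=[_ _ _ _ _], head=0, tail=0, size=0
write(12): buf=[12 _ _ _ _], head=0, tail=1, size=1

Answer: 12 _ _ _ _
0
1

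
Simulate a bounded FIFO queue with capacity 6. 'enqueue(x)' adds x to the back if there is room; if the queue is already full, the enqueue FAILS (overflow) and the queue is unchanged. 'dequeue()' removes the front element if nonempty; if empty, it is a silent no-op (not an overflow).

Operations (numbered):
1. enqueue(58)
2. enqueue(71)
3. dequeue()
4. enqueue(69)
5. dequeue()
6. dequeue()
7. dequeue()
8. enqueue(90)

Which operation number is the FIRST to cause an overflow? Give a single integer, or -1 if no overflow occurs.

Answer: -1

Derivation:
1. enqueue(58): size=1
2. enqueue(71): size=2
3. dequeue(): size=1
4. enqueue(69): size=2
5. dequeue(): size=1
6. dequeue(): size=0
7. dequeue(): empty, no-op, size=0
8. enqueue(90): size=1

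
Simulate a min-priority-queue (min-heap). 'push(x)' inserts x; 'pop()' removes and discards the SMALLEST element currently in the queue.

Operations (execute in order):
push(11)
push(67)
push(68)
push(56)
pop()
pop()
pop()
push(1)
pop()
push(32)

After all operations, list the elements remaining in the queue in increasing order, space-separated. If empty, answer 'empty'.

push(11): heap contents = [11]
push(67): heap contents = [11, 67]
push(68): heap contents = [11, 67, 68]
push(56): heap contents = [11, 56, 67, 68]
pop() → 11: heap contents = [56, 67, 68]
pop() → 56: heap contents = [67, 68]
pop() → 67: heap contents = [68]
push(1): heap contents = [1, 68]
pop() → 1: heap contents = [68]
push(32): heap contents = [32, 68]

Answer: 32 68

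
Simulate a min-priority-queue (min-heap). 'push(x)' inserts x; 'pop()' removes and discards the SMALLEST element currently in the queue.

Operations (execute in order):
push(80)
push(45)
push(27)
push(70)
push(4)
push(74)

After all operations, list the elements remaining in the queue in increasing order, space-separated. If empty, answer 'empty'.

Answer: 4 27 45 70 74 80

Derivation:
push(80): heap contents = [80]
push(45): heap contents = [45, 80]
push(27): heap contents = [27, 45, 80]
push(70): heap contents = [27, 45, 70, 80]
push(4): heap contents = [4, 27, 45, 70, 80]
push(74): heap contents = [4, 27, 45, 70, 74, 80]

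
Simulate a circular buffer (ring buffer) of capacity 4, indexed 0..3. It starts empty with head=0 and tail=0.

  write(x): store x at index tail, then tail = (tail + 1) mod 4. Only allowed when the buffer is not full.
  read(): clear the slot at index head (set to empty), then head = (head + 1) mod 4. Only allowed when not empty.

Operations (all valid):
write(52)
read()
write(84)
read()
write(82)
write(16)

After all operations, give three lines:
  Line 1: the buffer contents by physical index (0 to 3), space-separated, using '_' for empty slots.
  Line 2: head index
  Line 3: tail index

write(52): buf=[52 _ _ _], head=0, tail=1, size=1
read(): buf=[_ _ _ _], head=1, tail=1, size=0
write(84): buf=[_ 84 _ _], head=1, tail=2, size=1
read(): buf=[_ _ _ _], head=2, tail=2, size=0
write(82): buf=[_ _ 82 _], head=2, tail=3, size=1
write(16): buf=[_ _ 82 16], head=2, tail=0, size=2

Answer: _ _ 82 16
2
0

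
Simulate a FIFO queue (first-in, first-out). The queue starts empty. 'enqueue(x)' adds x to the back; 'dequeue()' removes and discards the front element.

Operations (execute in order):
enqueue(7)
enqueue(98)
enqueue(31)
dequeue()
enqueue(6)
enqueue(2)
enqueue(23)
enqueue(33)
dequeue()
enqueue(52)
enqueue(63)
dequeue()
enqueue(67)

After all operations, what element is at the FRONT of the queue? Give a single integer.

enqueue(7): queue = [7]
enqueue(98): queue = [7, 98]
enqueue(31): queue = [7, 98, 31]
dequeue(): queue = [98, 31]
enqueue(6): queue = [98, 31, 6]
enqueue(2): queue = [98, 31, 6, 2]
enqueue(23): queue = [98, 31, 6, 2, 23]
enqueue(33): queue = [98, 31, 6, 2, 23, 33]
dequeue(): queue = [31, 6, 2, 23, 33]
enqueue(52): queue = [31, 6, 2, 23, 33, 52]
enqueue(63): queue = [31, 6, 2, 23, 33, 52, 63]
dequeue(): queue = [6, 2, 23, 33, 52, 63]
enqueue(67): queue = [6, 2, 23, 33, 52, 63, 67]

Answer: 6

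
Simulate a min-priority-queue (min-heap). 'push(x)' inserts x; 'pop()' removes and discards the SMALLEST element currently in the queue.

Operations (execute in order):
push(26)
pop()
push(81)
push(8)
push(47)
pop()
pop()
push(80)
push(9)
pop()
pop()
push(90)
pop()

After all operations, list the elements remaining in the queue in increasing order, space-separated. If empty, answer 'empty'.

push(26): heap contents = [26]
pop() → 26: heap contents = []
push(81): heap contents = [81]
push(8): heap contents = [8, 81]
push(47): heap contents = [8, 47, 81]
pop() → 8: heap contents = [47, 81]
pop() → 47: heap contents = [81]
push(80): heap contents = [80, 81]
push(9): heap contents = [9, 80, 81]
pop() → 9: heap contents = [80, 81]
pop() → 80: heap contents = [81]
push(90): heap contents = [81, 90]
pop() → 81: heap contents = [90]

Answer: 90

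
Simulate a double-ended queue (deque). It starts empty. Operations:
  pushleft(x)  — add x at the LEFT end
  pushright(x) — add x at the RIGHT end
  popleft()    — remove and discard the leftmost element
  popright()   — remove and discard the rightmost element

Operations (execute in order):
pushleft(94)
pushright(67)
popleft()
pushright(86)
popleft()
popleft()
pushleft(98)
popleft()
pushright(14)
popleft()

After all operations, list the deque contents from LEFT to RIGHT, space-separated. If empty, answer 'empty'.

Answer: empty

Derivation:
pushleft(94): [94]
pushright(67): [94, 67]
popleft(): [67]
pushright(86): [67, 86]
popleft(): [86]
popleft(): []
pushleft(98): [98]
popleft(): []
pushright(14): [14]
popleft(): []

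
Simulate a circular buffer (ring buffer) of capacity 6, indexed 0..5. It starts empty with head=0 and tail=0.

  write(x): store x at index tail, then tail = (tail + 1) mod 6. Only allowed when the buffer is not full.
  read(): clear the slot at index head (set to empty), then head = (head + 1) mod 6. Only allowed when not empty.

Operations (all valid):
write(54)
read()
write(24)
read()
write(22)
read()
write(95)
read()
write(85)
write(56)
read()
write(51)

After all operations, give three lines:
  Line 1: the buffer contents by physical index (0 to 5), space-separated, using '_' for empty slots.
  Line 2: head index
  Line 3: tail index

Answer: 51 _ _ _ _ 56
5
1

Derivation:
write(54): buf=[54 _ _ _ _ _], head=0, tail=1, size=1
read(): buf=[_ _ _ _ _ _], head=1, tail=1, size=0
write(24): buf=[_ 24 _ _ _ _], head=1, tail=2, size=1
read(): buf=[_ _ _ _ _ _], head=2, tail=2, size=0
write(22): buf=[_ _ 22 _ _ _], head=2, tail=3, size=1
read(): buf=[_ _ _ _ _ _], head=3, tail=3, size=0
write(95): buf=[_ _ _ 95 _ _], head=3, tail=4, size=1
read(): buf=[_ _ _ _ _ _], head=4, tail=4, size=0
write(85): buf=[_ _ _ _ 85 _], head=4, tail=5, size=1
write(56): buf=[_ _ _ _ 85 56], head=4, tail=0, size=2
read(): buf=[_ _ _ _ _ 56], head=5, tail=0, size=1
write(51): buf=[51 _ _ _ _ 56], head=5, tail=1, size=2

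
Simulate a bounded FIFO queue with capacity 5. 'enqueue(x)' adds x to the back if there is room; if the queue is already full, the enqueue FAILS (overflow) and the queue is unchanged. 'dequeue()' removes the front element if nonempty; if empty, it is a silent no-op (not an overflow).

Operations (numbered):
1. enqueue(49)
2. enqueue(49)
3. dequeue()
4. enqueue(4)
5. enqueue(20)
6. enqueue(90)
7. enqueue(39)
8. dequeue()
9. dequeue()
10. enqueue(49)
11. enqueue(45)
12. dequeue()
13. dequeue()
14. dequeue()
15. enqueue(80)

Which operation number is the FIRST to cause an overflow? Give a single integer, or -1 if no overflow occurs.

Answer: -1

Derivation:
1. enqueue(49): size=1
2. enqueue(49): size=2
3. dequeue(): size=1
4. enqueue(4): size=2
5. enqueue(20): size=3
6. enqueue(90): size=4
7. enqueue(39): size=5
8. dequeue(): size=4
9. dequeue(): size=3
10. enqueue(49): size=4
11. enqueue(45): size=5
12. dequeue(): size=4
13. dequeue(): size=3
14. dequeue(): size=2
15. enqueue(80): size=3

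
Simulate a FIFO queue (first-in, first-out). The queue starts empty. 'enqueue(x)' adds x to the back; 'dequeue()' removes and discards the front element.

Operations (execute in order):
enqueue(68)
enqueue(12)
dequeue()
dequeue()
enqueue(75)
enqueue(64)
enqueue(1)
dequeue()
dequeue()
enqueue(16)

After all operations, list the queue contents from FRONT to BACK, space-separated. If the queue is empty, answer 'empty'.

Answer: 1 16

Derivation:
enqueue(68): [68]
enqueue(12): [68, 12]
dequeue(): [12]
dequeue(): []
enqueue(75): [75]
enqueue(64): [75, 64]
enqueue(1): [75, 64, 1]
dequeue(): [64, 1]
dequeue(): [1]
enqueue(16): [1, 16]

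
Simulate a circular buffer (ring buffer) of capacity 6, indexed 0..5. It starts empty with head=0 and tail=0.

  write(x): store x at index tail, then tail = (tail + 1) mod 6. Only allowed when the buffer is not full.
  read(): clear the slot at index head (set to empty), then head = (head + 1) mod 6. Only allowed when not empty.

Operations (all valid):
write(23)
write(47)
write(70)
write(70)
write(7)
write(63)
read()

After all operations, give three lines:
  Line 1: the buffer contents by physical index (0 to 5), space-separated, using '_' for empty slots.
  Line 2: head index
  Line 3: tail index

Answer: _ 47 70 70 7 63
1
0

Derivation:
write(23): buf=[23 _ _ _ _ _], head=0, tail=1, size=1
write(47): buf=[23 47 _ _ _ _], head=0, tail=2, size=2
write(70): buf=[23 47 70 _ _ _], head=0, tail=3, size=3
write(70): buf=[23 47 70 70 _ _], head=0, tail=4, size=4
write(7): buf=[23 47 70 70 7 _], head=0, tail=5, size=5
write(63): buf=[23 47 70 70 7 63], head=0, tail=0, size=6
read(): buf=[_ 47 70 70 7 63], head=1, tail=0, size=5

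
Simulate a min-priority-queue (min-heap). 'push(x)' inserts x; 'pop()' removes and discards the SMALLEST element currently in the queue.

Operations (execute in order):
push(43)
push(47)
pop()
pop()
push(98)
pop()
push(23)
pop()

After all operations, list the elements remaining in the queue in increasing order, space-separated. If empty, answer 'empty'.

push(43): heap contents = [43]
push(47): heap contents = [43, 47]
pop() → 43: heap contents = [47]
pop() → 47: heap contents = []
push(98): heap contents = [98]
pop() → 98: heap contents = []
push(23): heap contents = [23]
pop() → 23: heap contents = []

Answer: empty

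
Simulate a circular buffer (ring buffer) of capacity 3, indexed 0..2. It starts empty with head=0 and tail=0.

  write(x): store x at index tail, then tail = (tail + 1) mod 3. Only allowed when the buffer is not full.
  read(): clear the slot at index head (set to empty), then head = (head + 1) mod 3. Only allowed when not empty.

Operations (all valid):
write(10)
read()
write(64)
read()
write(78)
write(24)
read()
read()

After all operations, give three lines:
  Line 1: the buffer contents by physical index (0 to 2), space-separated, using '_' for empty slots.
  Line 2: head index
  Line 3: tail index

Answer: _ _ _
1
1

Derivation:
write(10): buf=[10 _ _], head=0, tail=1, size=1
read(): buf=[_ _ _], head=1, tail=1, size=0
write(64): buf=[_ 64 _], head=1, tail=2, size=1
read(): buf=[_ _ _], head=2, tail=2, size=0
write(78): buf=[_ _ 78], head=2, tail=0, size=1
write(24): buf=[24 _ 78], head=2, tail=1, size=2
read(): buf=[24 _ _], head=0, tail=1, size=1
read(): buf=[_ _ _], head=1, tail=1, size=0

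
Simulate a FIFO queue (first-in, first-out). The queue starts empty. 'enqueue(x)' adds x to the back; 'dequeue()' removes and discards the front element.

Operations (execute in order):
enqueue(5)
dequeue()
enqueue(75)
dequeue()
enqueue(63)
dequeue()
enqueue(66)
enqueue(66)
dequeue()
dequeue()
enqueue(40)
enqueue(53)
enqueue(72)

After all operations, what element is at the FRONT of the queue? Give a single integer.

Answer: 40

Derivation:
enqueue(5): queue = [5]
dequeue(): queue = []
enqueue(75): queue = [75]
dequeue(): queue = []
enqueue(63): queue = [63]
dequeue(): queue = []
enqueue(66): queue = [66]
enqueue(66): queue = [66, 66]
dequeue(): queue = [66]
dequeue(): queue = []
enqueue(40): queue = [40]
enqueue(53): queue = [40, 53]
enqueue(72): queue = [40, 53, 72]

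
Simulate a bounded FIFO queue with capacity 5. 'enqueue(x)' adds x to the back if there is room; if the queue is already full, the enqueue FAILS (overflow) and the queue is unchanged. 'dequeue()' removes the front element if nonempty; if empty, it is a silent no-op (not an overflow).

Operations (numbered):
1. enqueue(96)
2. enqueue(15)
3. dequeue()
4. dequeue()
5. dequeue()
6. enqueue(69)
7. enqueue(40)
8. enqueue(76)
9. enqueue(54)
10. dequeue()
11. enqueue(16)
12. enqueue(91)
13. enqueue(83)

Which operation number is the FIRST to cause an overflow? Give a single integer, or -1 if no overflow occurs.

1. enqueue(96): size=1
2. enqueue(15): size=2
3. dequeue(): size=1
4. dequeue(): size=0
5. dequeue(): empty, no-op, size=0
6. enqueue(69): size=1
7. enqueue(40): size=2
8. enqueue(76): size=3
9. enqueue(54): size=4
10. dequeue(): size=3
11. enqueue(16): size=4
12. enqueue(91): size=5
13. enqueue(83): size=5=cap → OVERFLOW (fail)

Answer: 13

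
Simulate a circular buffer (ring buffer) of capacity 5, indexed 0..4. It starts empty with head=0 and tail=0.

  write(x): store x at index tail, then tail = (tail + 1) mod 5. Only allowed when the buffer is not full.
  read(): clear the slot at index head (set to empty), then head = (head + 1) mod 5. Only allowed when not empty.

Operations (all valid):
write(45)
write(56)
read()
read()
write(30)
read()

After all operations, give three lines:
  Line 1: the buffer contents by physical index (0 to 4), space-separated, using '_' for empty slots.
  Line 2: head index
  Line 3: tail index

Answer: _ _ _ _ _
3
3

Derivation:
write(45): buf=[45 _ _ _ _], head=0, tail=1, size=1
write(56): buf=[45 56 _ _ _], head=0, tail=2, size=2
read(): buf=[_ 56 _ _ _], head=1, tail=2, size=1
read(): buf=[_ _ _ _ _], head=2, tail=2, size=0
write(30): buf=[_ _ 30 _ _], head=2, tail=3, size=1
read(): buf=[_ _ _ _ _], head=3, tail=3, size=0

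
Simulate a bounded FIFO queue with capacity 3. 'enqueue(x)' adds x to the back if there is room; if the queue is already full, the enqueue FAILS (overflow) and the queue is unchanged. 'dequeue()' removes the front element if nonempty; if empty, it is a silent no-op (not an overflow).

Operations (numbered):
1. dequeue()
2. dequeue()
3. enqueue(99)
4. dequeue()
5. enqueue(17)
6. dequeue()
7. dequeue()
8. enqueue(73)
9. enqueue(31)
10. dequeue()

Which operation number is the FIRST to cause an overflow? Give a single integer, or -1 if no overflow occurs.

Answer: -1

Derivation:
1. dequeue(): empty, no-op, size=0
2. dequeue(): empty, no-op, size=0
3. enqueue(99): size=1
4. dequeue(): size=0
5. enqueue(17): size=1
6. dequeue(): size=0
7. dequeue(): empty, no-op, size=0
8. enqueue(73): size=1
9. enqueue(31): size=2
10. dequeue(): size=1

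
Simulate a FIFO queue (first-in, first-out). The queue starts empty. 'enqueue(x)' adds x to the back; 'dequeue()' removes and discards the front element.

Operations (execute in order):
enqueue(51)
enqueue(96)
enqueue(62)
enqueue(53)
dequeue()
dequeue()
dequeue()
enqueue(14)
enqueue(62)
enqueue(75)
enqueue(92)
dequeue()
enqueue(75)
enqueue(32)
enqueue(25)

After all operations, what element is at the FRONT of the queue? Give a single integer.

Answer: 14

Derivation:
enqueue(51): queue = [51]
enqueue(96): queue = [51, 96]
enqueue(62): queue = [51, 96, 62]
enqueue(53): queue = [51, 96, 62, 53]
dequeue(): queue = [96, 62, 53]
dequeue(): queue = [62, 53]
dequeue(): queue = [53]
enqueue(14): queue = [53, 14]
enqueue(62): queue = [53, 14, 62]
enqueue(75): queue = [53, 14, 62, 75]
enqueue(92): queue = [53, 14, 62, 75, 92]
dequeue(): queue = [14, 62, 75, 92]
enqueue(75): queue = [14, 62, 75, 92, 75]
enqueue(32): queue = [14, 62, 75, 92, 75, 32]
enqueue(25): queue = [14, 62, 75, 92, 75, 32, 25]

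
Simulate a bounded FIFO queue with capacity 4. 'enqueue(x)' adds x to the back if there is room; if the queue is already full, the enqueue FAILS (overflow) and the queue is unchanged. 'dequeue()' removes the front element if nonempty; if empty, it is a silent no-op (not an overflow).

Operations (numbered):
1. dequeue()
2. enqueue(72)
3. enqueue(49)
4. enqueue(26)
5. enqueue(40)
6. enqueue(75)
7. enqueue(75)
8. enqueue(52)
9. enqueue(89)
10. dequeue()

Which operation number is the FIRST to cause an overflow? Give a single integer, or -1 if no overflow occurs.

Answer: 6

Derivation:
1. dequeue(): empty, no-op, size=0
2. enqueue(72): size=1
3. enqueue(49): size=2
4. enqueue(26): size=3
5. enqueue(40): size=4
6. enqueue(75): size=4=cap → OVERFLOW (fail)
7. enqueue(75): size=4=cap → OVERFLOW (fail)
8. enqueue(52): size=4=cap → OVERFLOW (fail)
9. enqueue(89): size=4=cap → OVERFLOW (fail)
10. dequeue(): size=3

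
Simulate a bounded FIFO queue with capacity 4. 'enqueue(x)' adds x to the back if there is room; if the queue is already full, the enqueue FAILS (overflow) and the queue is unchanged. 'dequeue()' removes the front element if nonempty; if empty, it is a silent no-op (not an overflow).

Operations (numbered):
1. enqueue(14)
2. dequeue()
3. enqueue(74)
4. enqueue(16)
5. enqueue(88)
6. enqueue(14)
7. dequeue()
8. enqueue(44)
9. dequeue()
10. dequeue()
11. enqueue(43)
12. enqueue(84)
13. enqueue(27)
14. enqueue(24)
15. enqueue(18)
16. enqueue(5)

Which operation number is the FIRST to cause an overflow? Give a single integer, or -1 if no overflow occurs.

Answer: 13

Derivation:
1. enqueue(14): size=1
2. dequeue(): size=0
3. enqueue(74): size=1
4. enqueue(16): size=2
5. enqueue(88): size=3
6. enqueue(14): size=4
7. dequeue(): size=3
8. enqueue(44): size=4
9. dequeue(): size=3
10. dequeue(): size=2
11. enqueue(43): size=3
12. enqueue(84): size=4
13. enqueue(27): size=4=cap → OVERFLOW (fail)
14. enqueue(24): size=4=cap → OVERFLOW (fail)
15. enqueue(18): size=4=cap → OVERFLOW (fail)
16. enqueue(5): size=4=cap → OVERFLOW (fail)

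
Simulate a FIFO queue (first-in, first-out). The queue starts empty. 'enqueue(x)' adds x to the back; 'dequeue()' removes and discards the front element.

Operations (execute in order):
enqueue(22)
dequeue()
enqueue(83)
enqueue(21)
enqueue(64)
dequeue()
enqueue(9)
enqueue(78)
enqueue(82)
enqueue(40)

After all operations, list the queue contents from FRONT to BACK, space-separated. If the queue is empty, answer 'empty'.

Answer: 21 64 9 78 82 40

Derivation:
enqueue(22): [22]
dequeue(): []
enqueue(83): [83]
enqueue(21): [83, 21]
enqueue(64): [83, 21, 64]
dequeue(): [21, 64]
enqueue(9): [21, 64, 9]
enqueue(78): [21, 64, 9, 78]
enqueue(82): [21, 64, 9, 78, 82]
enqueue(40): [21, 64, 9, 78, 82, 40]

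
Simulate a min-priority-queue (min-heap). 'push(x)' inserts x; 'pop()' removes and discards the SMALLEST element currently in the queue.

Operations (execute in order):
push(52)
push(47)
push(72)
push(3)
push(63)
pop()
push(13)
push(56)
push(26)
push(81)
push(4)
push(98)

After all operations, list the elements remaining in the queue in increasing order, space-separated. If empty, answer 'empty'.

push(52): heap contents = [52]
push(47): heap contents = [47, 52]
push(72): heap contents = [47, 52, 72]
push(3): heap contents = [3, 47, 52, 72]
push(63): heap contents = [3, 47, 52, 63, 72]
pop() → 3: heap contents = [47, 52, 63, 72]
push(13): heap contents = [13, 47, 52, 63, 72]
push(56): heap contents = [13, 47, 52, 56, 63, 72]
push(26): heap contents = [13, 26, 47, 52, 56, 63, 72]
push(81): heap contents = [13, 26, 47, 52, 56, 63, 72, 81]
push(4): heap contents = [4, 13, 26, 47, 52, 56, 63, 72, 81]
push(98): heap contents = [4, 13, 26, 47, 52, 56, 63, 72, 81, 98]

Answer: 4 13 26 47 52 56 63 72 81 98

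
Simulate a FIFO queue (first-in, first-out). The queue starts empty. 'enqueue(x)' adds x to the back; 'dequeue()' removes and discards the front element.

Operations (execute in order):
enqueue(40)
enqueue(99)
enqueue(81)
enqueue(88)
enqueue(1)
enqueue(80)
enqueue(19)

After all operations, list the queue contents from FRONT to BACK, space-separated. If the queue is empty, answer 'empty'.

enqueue(40): [40]
enqueue(99): [40, 99]
enqueue(81): [40, 99, 81]
enqueue(88): [40, 99, 81, 88]
enqueue(1): [40, 99, 81, 88, 1]
enqueue(80): [40, 99, 81, 88, 1, 80]
enqueue(19): [40, 99, 81, 88, 1, 80, 19]

Answer: 40 99 81 88 1 80 19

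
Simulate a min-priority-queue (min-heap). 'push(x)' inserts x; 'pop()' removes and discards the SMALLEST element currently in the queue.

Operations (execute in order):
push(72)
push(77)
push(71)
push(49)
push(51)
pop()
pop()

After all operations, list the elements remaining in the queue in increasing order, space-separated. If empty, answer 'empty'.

push(72): heap contents = [72]
push(77): heap contents = [72, 77]
push(71): heap contents = [71, 72, 77]
push(49): heap contents = [49, 71, 72, 77]
push(51): heap contents = [49, 51, 71, 72, 77]
pop() → 49: heap contents = [51, 71, 72, 77]
pop() → 51: heap contents = [71, 72, 77]

Answer: 71 72 77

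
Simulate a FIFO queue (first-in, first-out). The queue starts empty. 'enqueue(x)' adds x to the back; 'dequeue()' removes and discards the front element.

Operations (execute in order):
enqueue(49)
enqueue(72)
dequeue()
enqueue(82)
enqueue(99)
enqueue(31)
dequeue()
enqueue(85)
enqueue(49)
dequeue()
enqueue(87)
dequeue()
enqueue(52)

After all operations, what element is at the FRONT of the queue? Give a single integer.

enqueue(49): queue = [49]
enqueue(72): queue = [49, 72]
dequeue(): queue = [72]
enqueue(82): queue = [72, 82]
enqueue(99): queue = [72, 82, 99]
enqueue(31): queue = [72, 82, 99, 31]
dequeue(): queue = [82, 99, 31]
enqueue(85): queue = [82, 99, 31, 85]
enqueue(49): queue = [82, 99, 31, 85, 49]
dequeue(): queue = [99, 31, 85, 49]
enqueue(87): queue = [99, 31, 85, 49, 87]
dequeue(): queue = [31, 85, 49, 87]
enqueue(52): queue = [31, 85, 49, 87, 52]

Answer: 31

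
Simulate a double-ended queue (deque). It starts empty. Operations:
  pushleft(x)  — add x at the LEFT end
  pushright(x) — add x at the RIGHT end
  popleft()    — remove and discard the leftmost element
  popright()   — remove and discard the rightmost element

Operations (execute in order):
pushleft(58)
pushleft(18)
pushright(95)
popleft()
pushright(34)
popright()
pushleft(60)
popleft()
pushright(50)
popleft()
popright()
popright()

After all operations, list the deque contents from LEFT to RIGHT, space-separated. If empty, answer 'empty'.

pushleft(58): [58]
pushleft(18): [18, 58]
pushright(95): [18, 58, 95]
popleft(): [58, 95]
pushright(34): [58, 95, 34]
popright(): [58, 95]
pushleft(60): [60, 58, 95]
popleft(): [58, 95]
pushright(50): [58, 95, 50]
popleft(): [95, 50]
popright(): [95]
popright(): []

Answer: empty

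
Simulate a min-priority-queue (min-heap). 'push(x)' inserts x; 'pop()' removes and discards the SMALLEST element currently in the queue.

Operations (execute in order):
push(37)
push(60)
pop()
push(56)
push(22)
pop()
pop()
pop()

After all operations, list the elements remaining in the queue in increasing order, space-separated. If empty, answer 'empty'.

Answer: empty

Derivation:
push(37): heap contents = [37]
push(60): heap contents = [37, 60]
pop() → 37: heap contents = [60]
push(56): heap contents = [56, 60]
push(22): heap contents = [22, 56, 60]
pop() → 22: heap contents = [56, 60]
pop() → 56: heap contents = [60]
pop() → 60: heap contents = []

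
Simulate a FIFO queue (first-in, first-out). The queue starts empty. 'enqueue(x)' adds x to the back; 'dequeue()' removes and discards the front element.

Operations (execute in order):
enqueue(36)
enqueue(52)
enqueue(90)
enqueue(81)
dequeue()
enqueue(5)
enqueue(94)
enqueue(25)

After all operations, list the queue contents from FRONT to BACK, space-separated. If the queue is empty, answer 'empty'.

Answer: 52 90 81 5 94 25

Derivation:
enqueue(36): [36]
enqueue(52): [36, 52]
enqueue(90): [36, 52, 90]
enqueue(81): [36, 52, 90, 81]
dequeue(): [52, 90, 81]
enqueue(5): [52, 90, 81, 5]
enqueue(94): [52, 90, 81, 5, 94]
enqueue(25): [52, 90, 81, 5, 94, 25]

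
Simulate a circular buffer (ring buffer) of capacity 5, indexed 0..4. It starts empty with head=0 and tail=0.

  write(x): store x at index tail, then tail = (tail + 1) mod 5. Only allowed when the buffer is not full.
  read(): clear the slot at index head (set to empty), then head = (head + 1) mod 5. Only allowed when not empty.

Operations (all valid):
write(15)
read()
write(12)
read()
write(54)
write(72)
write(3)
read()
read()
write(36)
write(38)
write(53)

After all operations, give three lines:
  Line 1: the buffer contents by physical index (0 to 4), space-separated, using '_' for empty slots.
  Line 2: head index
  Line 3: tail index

write(15): buf=[15 _ _ _ _], head=0, tail=1, size=1
read(): buf=[_ _ _ _ _], head=1, tail=1, size=0
write(12): buf=[_ 12 _ _ _], head=1, tail=2, size=1
read(): buf=[_ _ _ _ _], head=2, tail=2, size=0
write(54): buf=[_ _ 54 _ _], head=2, tail=3, size=1
write(72): buf=[_ _ 54 72 _], head=2, tail=4, size=2
write(3): buf=[_ _ 54 72 3], head=2, tail=0, size=3
read(): buf=[_ _ _ 72 3], head=3, tail=0, size=2
read(): buf=[_ _ _ _ 3], head=4, tail=0, size=1
write(36): buf=[36 _ _ _ 3], head=4, tail=1, size=2
write(38): buf=[36 38 _ _ 3], head=4, tail=2, size=3
write(53): buf=[36 38 53 _ 3], head=4, tail=3, size=4

Answer: 36 38 53 _ 3
4
3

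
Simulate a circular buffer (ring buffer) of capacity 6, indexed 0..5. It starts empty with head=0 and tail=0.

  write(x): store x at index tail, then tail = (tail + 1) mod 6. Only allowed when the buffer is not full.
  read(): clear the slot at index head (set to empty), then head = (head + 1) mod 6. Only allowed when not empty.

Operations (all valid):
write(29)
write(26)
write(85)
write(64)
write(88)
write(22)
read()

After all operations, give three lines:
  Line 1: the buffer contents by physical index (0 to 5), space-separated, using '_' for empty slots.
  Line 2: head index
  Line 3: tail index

write(29): buf=[29 _ _ _ _ _], head=0, tail=1, size=1
write(26): buf=[29 26 _ _ _ _], head=0, tail=2, size=2
write(85): buf=[29 26 85 _ _ _], head=0, tail=3, size=3
write(64): buf=[29 26 85 64 _ _], head=0, tail=4, size=4
write(88): buf=[29 26 85 64 88 _], head=0, tail=5, size=5
write(22): buf=[29 26 85 64 88 22], head=0, tail=0, size=6
read(): buf=[_ 26 85 64 88 22], head=1, tail=0, size=5

Answer: _ 26 85 64 88 22
1
0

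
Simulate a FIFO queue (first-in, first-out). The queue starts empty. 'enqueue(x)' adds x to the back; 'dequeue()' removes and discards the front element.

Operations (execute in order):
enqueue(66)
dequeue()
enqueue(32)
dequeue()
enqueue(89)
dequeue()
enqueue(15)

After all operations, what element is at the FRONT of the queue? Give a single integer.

Answer: 15

Derivation:
enqueue(66): queue = [66]
dequeue(): queue = []
enqueue(32): queue = [32]
dequeue(): queue = []
enqueue(89): queue = [89]
dequeue(): queue = []
enqueue(15): queue = [15]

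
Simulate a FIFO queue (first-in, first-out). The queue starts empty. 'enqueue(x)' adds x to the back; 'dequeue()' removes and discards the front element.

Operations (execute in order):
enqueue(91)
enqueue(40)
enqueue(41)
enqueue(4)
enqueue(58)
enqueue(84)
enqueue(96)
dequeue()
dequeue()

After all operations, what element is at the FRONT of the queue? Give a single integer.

enqueue(91): queue = [91]
enqueue(40): queue = [91, 40]
enqueue(41): queue = [91, 40, 41]
enqueue(4): queue = [91, 40, 41, 4]
enqueue(58): queue = [91, 40, 41, 4, 58]
enqueue(84): queue = [91, 40, 41, 4, 58, 84]
enqueue(96): queue = [91, 40, 41, 4, 58, 84, 96]
dequeue(): queue = [40, 41, 4, 58, 84, 96]
dequeue(): queue = [41, 4, 58, 84, 96]

Answer: 41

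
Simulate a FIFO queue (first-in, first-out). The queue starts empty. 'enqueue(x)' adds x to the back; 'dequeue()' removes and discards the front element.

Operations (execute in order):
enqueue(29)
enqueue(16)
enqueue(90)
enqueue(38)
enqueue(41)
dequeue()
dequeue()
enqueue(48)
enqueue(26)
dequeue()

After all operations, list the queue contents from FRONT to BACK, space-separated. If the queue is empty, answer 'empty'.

Answer: 38 41 48 26

Derivation:
enqueue(29): [29]
enqueue(16): [29, 16]
enqueue(90): [29, 16, 90]
enqueue(38): [29, 16, 90, 38]
enqueue(41): [29, 16, 90, 38, 41]
dequeue(): [16, 90, 38, 41]
dequeue(): [90, 38, 41]
enqueue(48): [90, 38, 41, 48]
enqueue(26): [90, 38, 41, 48, 26]
dequeue(): [38, 41, 48, 26]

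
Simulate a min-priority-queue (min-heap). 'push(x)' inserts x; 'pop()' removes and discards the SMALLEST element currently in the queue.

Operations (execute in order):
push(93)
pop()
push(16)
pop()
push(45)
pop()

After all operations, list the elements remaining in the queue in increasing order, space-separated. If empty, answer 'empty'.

Answer: empty

Derivation:
push(93): heap contents = [93]
pop() → 93: heap contents = []
push(16): heap contents = [16]
pop() → 16: heap contents = []
push(45): heap contents = [45]
pop() → 45: heap contents = []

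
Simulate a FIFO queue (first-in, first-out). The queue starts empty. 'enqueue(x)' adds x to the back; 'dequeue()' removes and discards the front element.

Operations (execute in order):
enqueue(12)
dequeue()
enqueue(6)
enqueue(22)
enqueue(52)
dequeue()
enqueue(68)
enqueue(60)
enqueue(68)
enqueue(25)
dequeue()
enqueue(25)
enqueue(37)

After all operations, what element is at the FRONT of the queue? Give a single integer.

enqueue(12): queue = [12]
dequeue(): queue = []
enqueue(6): queue = [6]
enqueue(22): queue = [6, 22]
enqueue(52): queue = [6, 22, 52]
dequeue(): queue = [22, 52]
enqueue(68): queue = [22, 52, 68]
enqueue(60): queue = [22, 52, 68, 60]
enqueue(68): queue = [22, 52, 68, 60, 68]
enqueue(25): queue = [22, 52, 68, 60, 68, 25]
dequeue(): queue = [52, 68, 60, 68, 25]
enqueue(25): queue = [52, 68, 60, 68, 25, 25]
enqueue(37): queue = [52, 68, 60, 68, 25, 25, 37]

Answer: 52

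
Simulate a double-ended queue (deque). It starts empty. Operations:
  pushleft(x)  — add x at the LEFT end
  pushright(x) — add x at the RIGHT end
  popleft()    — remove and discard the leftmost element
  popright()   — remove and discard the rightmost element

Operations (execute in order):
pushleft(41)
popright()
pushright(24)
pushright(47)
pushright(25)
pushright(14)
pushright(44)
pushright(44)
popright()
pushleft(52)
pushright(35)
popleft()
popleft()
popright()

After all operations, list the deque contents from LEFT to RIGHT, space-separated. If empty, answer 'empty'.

Answer: 47 25 14 44

Derivation:
pushleft(41): [41]
popright(): []
pushright(24): [24]
pushright(47): [24, 47]
pushright(25): [24, 47, 25]
pushright(14): [24, 47, 25, 14]
pushright(44): [24, 47, 25, 14, 44]
pushright(44): [24, 47, 25, 14, 44, 44]
popright(): [24, 47, 25, 14, 44]
pushleft(52): [52, 24, 47, 25, 14, 44]
pushright(35): [52, 24, 47, 25, 14, 44, 35]
popleft(): [24, 47, 25, 14, 44, 35]
popleft(): [47, 25, 14, 44, 35]
popright(): [47, 25, 14, 44]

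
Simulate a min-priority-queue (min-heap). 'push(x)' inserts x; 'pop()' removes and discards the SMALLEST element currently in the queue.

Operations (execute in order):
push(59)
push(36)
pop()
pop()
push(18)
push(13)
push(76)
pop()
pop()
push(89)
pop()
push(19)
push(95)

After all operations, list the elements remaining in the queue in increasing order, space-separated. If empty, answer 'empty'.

push(59): heap contents = [59]
push(36): heap contents = [36, 59]
pop() → 36: heap contents = [59]
pop() → 59: heap contents = []
push(18): heap contents = [18]
push(13): heap contents = [13, 18]
push(76): heap contents = [13, 18, 76]
pop() → 13: heap contents = [18, 76]
pop() → 18: heap contents = [76]
push(89): heap contents = [76, 89]
pop() → 76: heap contents = [89]
push(19): heap contents = [19, 89]
push(95): heap contents = [19, 89, 95]

Answer: 19 89 95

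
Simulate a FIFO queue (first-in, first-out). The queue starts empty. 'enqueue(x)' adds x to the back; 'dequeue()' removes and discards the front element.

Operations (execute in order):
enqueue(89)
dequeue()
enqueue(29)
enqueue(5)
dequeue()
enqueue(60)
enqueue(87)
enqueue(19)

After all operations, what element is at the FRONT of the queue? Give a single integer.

enqueue(89): queue = [89]
dequeue(): queue = []
enqueue(29): queue = [29]
enqueue(5): queue = [29, 5]
dequeue(): queue = [5]
enqueue(60): queue = [5, 60]
enqueue(87): queue = [5, 60, 87]
enqueue(19): queue = [5, 60, 87, 19]

Answer: 5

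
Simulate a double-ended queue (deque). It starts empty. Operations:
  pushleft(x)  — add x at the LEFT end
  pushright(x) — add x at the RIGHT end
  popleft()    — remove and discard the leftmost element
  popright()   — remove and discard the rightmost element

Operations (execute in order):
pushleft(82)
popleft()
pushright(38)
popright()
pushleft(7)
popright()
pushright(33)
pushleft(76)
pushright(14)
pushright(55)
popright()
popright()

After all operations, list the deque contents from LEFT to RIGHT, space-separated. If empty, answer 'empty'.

Answer: 76 33

Derivation:
pushleft(82): [82]
popleft(): []
pushright(38): [38]
popright(): []
pushleft(7): [7]
popright(): []
pushright(33): [33]
pushleft(76): [76, 33]
pushright(14): [76, 33, 14]
pushright(55): [76, 33, 14, 55]
popright(): [76, 33, 14]
popright(): [76, 33]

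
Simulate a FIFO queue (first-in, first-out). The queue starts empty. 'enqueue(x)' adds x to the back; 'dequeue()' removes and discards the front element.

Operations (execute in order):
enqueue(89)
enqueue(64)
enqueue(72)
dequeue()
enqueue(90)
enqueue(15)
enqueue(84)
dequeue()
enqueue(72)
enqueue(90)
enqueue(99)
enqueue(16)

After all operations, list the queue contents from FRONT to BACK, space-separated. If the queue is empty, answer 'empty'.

Answer: 72 90 15 84 72 90 99 16

Derivation:
enqueue(89): [89]
enqueue(64): [89, 64]
enqueue(72): [89, 64, 72]
dequeue(): [64, 72]
enqueue(90): [64, 72, 90]
enqueue(15): [64, 72, 90, 15]
enqueue(84): [64, 72, 90, 15, 84]
dequeue(): [72, 90, 15, 84]
enqueue(72): [72, 90, 15, 84, 72]
enqueue(90): [72, 90, 15, 84, 72, 90]
enqueue(99): [72, 90, 15, 84, 72, 90, 99]
enqueue(16): [72, 90, 15, 84, 72, 90, 99, 16]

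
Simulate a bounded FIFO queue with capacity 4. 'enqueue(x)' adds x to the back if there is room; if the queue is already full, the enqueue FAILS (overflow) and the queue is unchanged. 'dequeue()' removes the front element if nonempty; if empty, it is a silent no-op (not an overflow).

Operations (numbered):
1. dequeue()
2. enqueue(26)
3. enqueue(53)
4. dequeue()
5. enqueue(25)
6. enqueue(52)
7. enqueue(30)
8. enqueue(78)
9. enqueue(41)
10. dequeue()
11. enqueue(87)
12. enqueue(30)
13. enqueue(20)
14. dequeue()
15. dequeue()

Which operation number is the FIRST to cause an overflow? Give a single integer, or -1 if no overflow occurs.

Answer: 8

Derivation:
1. dequeue(): empty, no-op, size=0
2. enqueue(26): size=1
3. enqueue(53): size=2
4. dequeue(): size=1
5. enqueue(25): size=2
6. enqueue(52): size=3
7. enqueue(30): size=4
8. enqueue(78): size=4=cap → OVERFLOW (fail)
9. enqueue(41): size=4=cap → OVERFLOW (fail)
10. dequeue(): size=3
11. enqueue(87): size=4
12. enqueue(30): size=4=cap → OVERFLOW (fail)
13. enqueue(20): size=4=cap → OVERFLOW (fail)
14. dequeue(): size=3
15. dequeue(): size=2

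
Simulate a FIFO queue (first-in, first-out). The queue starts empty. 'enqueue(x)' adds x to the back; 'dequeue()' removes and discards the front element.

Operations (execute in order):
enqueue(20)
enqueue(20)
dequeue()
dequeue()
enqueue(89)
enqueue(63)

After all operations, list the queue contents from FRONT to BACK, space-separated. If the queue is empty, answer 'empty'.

Answer: 89 63

Derivation:
enqueue(20): [20]
enqueue(20): [20, 20]
dequeue(): [20]
dequeue(): []
enqueue(89): [89]
enqueue(63): [89, 63]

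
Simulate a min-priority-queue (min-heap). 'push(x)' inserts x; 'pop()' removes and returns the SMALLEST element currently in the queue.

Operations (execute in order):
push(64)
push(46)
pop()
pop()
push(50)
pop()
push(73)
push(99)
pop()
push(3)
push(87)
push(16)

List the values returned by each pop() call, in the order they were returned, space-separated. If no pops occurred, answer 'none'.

push(64): heap contents = [64]
push(46): heap contents = [46, 64]
pop() → 46: heap contents = [64]
pop() → 64: heap contents = []
push(50): heap contents = [50]
pop() → 50: heap contents = []
push(73): heap contents = [73]
push(99): heap contents = [73, 99]
pop() → 73: heap contents = [99]
push(3): heap contents = [3, 99]
push(87): heap contents = [3, 87, 99]
push(16): heap contents = [3, 16, 87, 99]

Answer: 46 64 50 73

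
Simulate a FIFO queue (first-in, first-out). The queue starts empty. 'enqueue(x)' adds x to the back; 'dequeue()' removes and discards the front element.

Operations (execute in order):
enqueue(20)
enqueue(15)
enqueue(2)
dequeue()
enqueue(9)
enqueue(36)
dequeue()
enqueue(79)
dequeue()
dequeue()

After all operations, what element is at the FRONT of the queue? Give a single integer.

Answer: 36

Derivation:
enqueue(20): queue = [20]
enqueue(15): queue = [20, 15]
enqueue(2): queue = [20, 15, 2]
dequeue(): queue = [15, 2]
enqueue(9): queue = [15, 2, 9]
enqueue(36): queue = [15, 2, 9, 36]
dequeue(): queue = [2, 9, 36]
enqueue(79): queue = [2, 9, 36, 79]
dequeue(): queue = [9, 36, 79]
dequeue(): queue = [36, 79]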